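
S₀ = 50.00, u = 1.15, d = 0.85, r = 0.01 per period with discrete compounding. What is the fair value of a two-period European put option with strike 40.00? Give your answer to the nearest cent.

Risk-neutral probability p = (1 + 0.01 − 0.85)/(1.15 − 0.85) = 0.1600/0.3000 = 0.5333
Terminal stock prices: S_uu = 66.12, S_ud = 48.87, S_dd = 36.12
Terminal payoffs (K − S): max(-26.12, 0) = 0, max(-8.875, 0) = 0, max(3.875, 0) = 3.875
Node u (S = 57.5): V_u = 1/1.01·[0.5333·0.0000 + 0.4667·0.0000] = 0.0000
Node d (S = 42.5): V_d = 1/1.01·[0.5333·0.0000 + 0.4667·3.8750] = 1.7904
Node 0 (S = 50): V_0 = 1/1.01·[0.5333·0.0000 + 0.4667·1.7904] = 0.8273

0.83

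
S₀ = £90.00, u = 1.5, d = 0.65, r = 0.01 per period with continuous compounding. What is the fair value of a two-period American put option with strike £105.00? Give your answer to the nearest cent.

£30.66

Risk-neutral probability p = (e^0.01 − 0.65)/(1.5 − 0.65) = 0.3601/0.8500 = 0.4236
Terminal stock prices: S_uu = 202.5, S_ud = 87.75, S_dd = 38.03
Terminal payoffs (K − S): max(-97.5, 0) = 0, max(17.25, 0) = 17.25, max(66.97, 0) = 66.97
Node u (S = 135): continuation = e^(−0.01)·[0.4236·0.0000 + 0.5764·17.2500] = 9.8442; exercise value = 0.0000 ≤ continuation, so V_u = 9.8442
Node d (S = 58.5): continuation = e^(−0.01)·[0.4236·17.2500 + 0.5764·66.9750] = 45.4552; exercise value = 46.5000 > continuation, so V_d = 46.5000 (exercise)
Node 0 (S = 90): continuation = e^(−0.01)·[0.4236·9.8442 + 0.5764·46.5000] = 30.6648; exercise value = 15.0000 ≤ continuation, so V_0 = 30.6648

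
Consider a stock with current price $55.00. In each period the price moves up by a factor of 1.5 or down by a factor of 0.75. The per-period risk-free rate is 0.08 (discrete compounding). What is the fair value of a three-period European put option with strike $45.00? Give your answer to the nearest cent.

Risk-neutral probability p = (1 + 0.08 − 0.75)/(1.5 − 0.75) = 0.3300/0.7500 = 0.4400
Terminal stock prices: S_uuu = 185.6, S_uud = 92.81, S_udd = 46.41, S_ddd = 23.2
Terminal payoffs (K − S): max(-140.6, 0) = 0, max(-47.81, 0) = 0, max(-1.406, 0) = 0, max(21.8, 0) = 21.8
Node uu (S = 123.8): V_uu = 1/1.08·[0.4400·0.0000 + 0.5600·0.0000] = 0.0000
Node ud (S = 61.88): V_ud = 1/1.08·[0.4400·0.0000 + 0.5600·0.0000] = 0.0000
Node dd (S = 30.94): V_dd = 1/1.08·[0.4400·0.0000 + 0.5600·21.7969] = 11.3021
Node u (S = 82.5): V_u = 1/1.08·[0.4400·0.0000 + 0.5600·0.0000] = 0.0000
Node d (S = 41.25): V_d = 1/1.08·[0.4400·0.0000 + 0.5600·11.3021] = 5.8603
Node 0 (S = 55): V_0 = 1/1.08·[0.4400·0.0000 + 0.5600·5.8603] = 3.0387

$3.04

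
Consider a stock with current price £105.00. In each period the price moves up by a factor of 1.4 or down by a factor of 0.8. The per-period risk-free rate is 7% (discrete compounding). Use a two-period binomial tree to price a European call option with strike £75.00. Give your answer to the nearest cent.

Risk-neutral probability p = (1 + 0.07 − 0.8)/(1.4 − 0.8) = 0.2700/0.6000 = 0.4500
Terminal stock prices: S_uu = 205.8, S_ud = 117.6, S_dd = 67.2
Terminal payoffs (S − K): max(130.8, 0) = 130.8, max(42.6, 0) = 42.6, max(-7.8, 0) = 0
Node u (S = 147): V_u = 1/1.07·[0.4500·130.8000 + 0.5500·42.6000] = 76.9065
Node d (S = 84): V_d = 1/1.07·[0.4500·42.6000 + 0.5500·0.0000] = 17.9159
Node 0 (S = 105): V_0 = 1/1.07·[0.4500·76.9065 + 0.5500·17.9159] = 41.5530

£41.55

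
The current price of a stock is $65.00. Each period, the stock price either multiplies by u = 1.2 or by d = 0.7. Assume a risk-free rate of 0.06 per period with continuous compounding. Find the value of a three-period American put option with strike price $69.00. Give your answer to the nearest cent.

$9.09

Risk-neutral probability p = (e^0.06 − 0.7)/(1.2 − 0.7) = 0.3618/0.5000 = 0.7237
Terminal stock prices: S_uuu = 112.3, S_uud = 65.52, S_udd = 38.22, S_ddd = 22.29
Terminal payoffs (K − S): max(-43.32, 0) = 0, max(3.48, 0) = 3.48, max(30.78, 0) = 30.78, max(46.71, 0) = 46.71
Node uu (S = 93.6): continuation = e^(−0.06)·[0.7237·0.0000 + 0.2763·3.4800] = 0.9056; exercise value = 0.0000 ≤ continuation, so V_uu = 0.9056
Node ud (S = 54.6): continuation = e^(−0.06)·[0.7237·3.4800 + 0.2763·30.7800] = 10.3818; exercise value = 14.4000 > continuation, so V_ud = 14.4000 (exercise)
Node dd (S = 31.85): continuation = e^(−0.06)·[0.7237·30.7800 + 0.2763·46.7050] = 33.1318; exercise value = 37.1500 > continuation, so V_dd = 37.1500 (exercise)
Node u (S = 78): continuation = e^(−0.06)·[0.7237·0.9056 + 0.2763·14.4000] = 4.3646; exercise value = 0.0000 ≤ continuation, so V_u = 4.3646
Node d (S = 45.5): continuation = e^(−0.06)·[0.7237·14.4000 + 0.2763·37.1500] = 19.4818; exercise value = 23.5000 > continuation, so V_d = 23.5000 (exercise)
Node 0 (S = 65): continuation = e^(−0.06)·[0.7237·4.3646 + 0.2763·23.5000] = 9.0901; exercise value = 4.0000 ≤ continuation, so V_0 = 9.0901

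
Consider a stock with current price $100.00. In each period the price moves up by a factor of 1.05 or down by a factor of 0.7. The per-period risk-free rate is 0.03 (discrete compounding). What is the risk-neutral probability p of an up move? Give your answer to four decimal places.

Risk-neutral probability p = (1 + 0.03 − 0.7)/(1.05 − 0.7) = 0.3300/0.3500 = 0.9429

p = 0.9429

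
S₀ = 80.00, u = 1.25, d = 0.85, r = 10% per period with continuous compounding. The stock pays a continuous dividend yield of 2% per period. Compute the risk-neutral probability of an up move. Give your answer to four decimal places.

Per-period risk-free factor R = e^0.1 = 1.1052; dividend-adjusted growth = e^(0.1−0.02) = 1.0833.
Risk-neutral probability p = (1.0833 − 0.85)/(1.25 − 0.85) = 0.2333/0.4000 = 0.5832

p = 0.5832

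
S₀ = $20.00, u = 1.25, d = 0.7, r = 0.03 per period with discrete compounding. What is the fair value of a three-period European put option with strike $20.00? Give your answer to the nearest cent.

Risk-neutral probability p = (1 + 0.03 − 0.7)/(1.25 − 0.7) = 0.3300/0.5500 = 0.6000
Terminal stock prices: S_uuu = 39.06, S_uud = 21.88, S_udd = 12.25, S_ddd = 6.86
Terminal payoffs (K − S): max(-19.06, 0) = 0, max(-1.875, 0) = 0, max(7.75, 0) = 7.75, max(13.14, 0) = 13.14
Node uu (S = 31.25): V_uu = 1/1.03·[0.6000·0.0000 + 0.4000·0.0000] = 0.0000
Node ud (S = 17.5): V_ud = 1/1.03·[0.6000·0.0000 + 0.4000·7.7500] = 3.0097
Node dd (S = 9.8): V_dd = 1/1.03·[0.6000·7.7500 + 0.4000·13.1400] = 9.6175
Node u (S = 25): V_u = 1/1.03·[0.6000·0.0000 + 0.4000·3.0097] = 1.1688
Node d (S = 14): V_d = 1/1.03·[0.6000·3.0097 + 0.4000·9.6175] = 5.4882
Node 0 (S = 20): V_0 = 1/1.03·[0.6000·1.1688 + 0.4000·5.4882] = 2.8122

$2.81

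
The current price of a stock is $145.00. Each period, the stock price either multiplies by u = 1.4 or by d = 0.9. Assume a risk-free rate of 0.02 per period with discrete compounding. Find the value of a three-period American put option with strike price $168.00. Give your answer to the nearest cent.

Risk-neutral probability p = (1 + 0.02 − 0.9)/(1.4 − 0.9) = 0.1200/0.5000 = 0.2400
Terminal stock prices: S_uuu = 397.9, S_uud = 255.8, S_udd = 164.4, S_ddd = 105.7
Terminal payoffs (K − S): max(-229.9, 0) = 0, max(-87.78, 0) = 0, max(3.57, 0) = 3.57, max(62.29, 0) = 62.29
Node uu (S = 284.2): continuation = 1/1.02·[0.2400·0.0000 + 0.7600·0.0000] = 0.0000; exercise value = 0.0000 ≤ continuation, so V_uu = 0.0000
Node ud (S = 182.7): continuation = 1/1.02·[0.2400·0.0000 + 0.7600·3.5700] = 2.6600; exercise value = 0.0000 ≤ continuation, so V_ud = 2.6600
Node dd (S = 117.5): continuation = 1/1.02·[0.2400·3.5700 + 0.7600·62.2950] = 47.2559; exercise value = 50.5500 > continuation, so V_dd = 50.5500 (exercise)
Node u (S = 203): continuation = 1/1.02·[0.2400·0.0000 + 0.7600·2.6600] = 1.9820; exercise value = 0.0000 ≤ continuation, so V_u = 1.9820
Node d (S = 130.5): continuation = 1/1.02·[0.2400·2.6600 + 0.7600·50.5500] = 38.2906; exercise value = 37.5000 ≤ continuation, so V_d = 38.2906
Node 0 (S = 145): continuation = 1/1.02·[0.2400·1.9820 + 0.7600·38.2906] = 28.9966; exercise value = 23.0000 ≤ continuation, so V_0 = 28.9966

$29.00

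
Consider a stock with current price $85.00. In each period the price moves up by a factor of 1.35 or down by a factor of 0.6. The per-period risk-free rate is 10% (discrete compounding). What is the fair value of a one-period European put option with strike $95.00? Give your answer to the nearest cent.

Risk-neutral probability p = (1 + 0.1 − 0.6)/(1.35 − 0.6) = 0.5000/0.7500 = 0.6667
Terminal stock prices: S_u = 114.8, S_d = 51
Terminal payoffs (K − S): max(-19.75, 0) = 0, max(44, 0) = 44
Node 0 (S = 85): V_0 = 1/1.1·[0.6667·0.0000 + 0.3333·44.0000] = 13.3333

$13.33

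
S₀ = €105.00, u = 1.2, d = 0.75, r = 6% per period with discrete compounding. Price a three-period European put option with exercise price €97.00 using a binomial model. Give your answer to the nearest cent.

Risk-neutral probability p = (1 + 0.06 − 0.75)/(1.2 − 0.75) = 0.3100/0.4500 = 0.6889
Terminal stock prices: S_uuu = 181.4, S_uud = 113.4, S_udd = 70.88, S_ddd = 44.3
Terminal payoffs (K − S): max(-84.44, 0) = 0, max(-16.4, 0) = 0, max(26.12, 0) = 26.12, max(52.7, 0) = 52.7
Node uu (S = 151.2): V_uu = 1/1.06·[0.6889·0.0000 + 0.3111·0.0000] = 0.0000
Node ud (S = 94.5): V_ud = 1/1.06·[0.6889·0.0000 + 0.3111·26.1250] = 7.6677
Node dd (S = 59.06): V_dd = 1/1.06·[0.6889·26.1250 + 0.3111·52.7031] = 32.4469
Node u (S = 126): V_u = 1/1.06·[0.6889·0.0000 + 0.3111·7.6677] = 2.2505
Node d (S = 78.75): V_d = 1/1.06·[0.6889·7.6677 + 0.3111·32.4469] = 14.5064
Node 0 (S = 105): V_0 = 1/1.06·[0.6889·2.2505 + 0.3111·14.5064] = 5.7202

€5.72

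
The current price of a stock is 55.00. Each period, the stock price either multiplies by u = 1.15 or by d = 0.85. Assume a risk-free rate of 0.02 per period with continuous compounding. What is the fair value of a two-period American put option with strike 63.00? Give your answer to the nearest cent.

9.07

Risk-neutral probability p = (e^0.02 − 0.85)/(1.15 − 0.85) = 0.1702/0.3000 = 0.5673
Terminal stock prices: S_uu = 72.74, S_ud = 53.76, S_dd = 39.74
Terminal payoffs (K − S): max(-9.737, 0) = 0, max(9.238, 0) = 9.238, max(23.26, 0) = 23.26
Node u (S = 63.25): continuation = e^(−0.02)·[0.5673·0.0000 + 0.4327·9.2375] = 3.9176; exercise value = 0.0000 ≤ continuation, so V_u = 3.9176
Node d (S = 46.75): continuation = e^(−0.02)·[0.5673·9.2375 + 0.4327·23.2625] = 15.0025; exercise value = 16.2500 > continuation, so V_d = 16.2500 (exercise)
Node 0 (S = 55): continuation = e^(−0.02)·[0.5673·3.9176 + 0.4327·16.2500] = 9.0701; exercise value = 8.0000 ≤ continuation, so V_0 = 9.0701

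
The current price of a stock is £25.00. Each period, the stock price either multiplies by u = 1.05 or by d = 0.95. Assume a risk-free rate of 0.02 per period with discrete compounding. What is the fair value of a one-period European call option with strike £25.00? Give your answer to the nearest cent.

£0.86

Risk-neutral probability p = (1 + 0.02 − 0.95)/(1.05 − 0.95) = 0.0700/0.1000 = 0.7000
Terminal stock prices: S_u = 26.25, S_d = 23.75
Terminal payoffs (S − K): max(1.25, 0) = 1.25, max(-1.25, 0) = 0
Node 0 (S = 25): V_0 = 1/1.02·[0.7000·1.2500 + 0.3000·0.0000] = 0.8578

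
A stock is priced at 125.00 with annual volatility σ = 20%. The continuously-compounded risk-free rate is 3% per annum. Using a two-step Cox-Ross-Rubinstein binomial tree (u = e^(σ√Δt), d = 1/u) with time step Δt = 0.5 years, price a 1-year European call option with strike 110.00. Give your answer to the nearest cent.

CRR parameters: u = e^(σ√Δt) = e^(0.2·√0.5) = 1.1519, d = 1/u = 0.8681
Per-period rate: rΔt = 0.03·0.5 = 0.015, so R = e^0.015 = 1.0151
Risk-neutral probability p = (e^0.015 − 0.8681)/(1.1519 − 0.8681) = 0.1470/0.2838 = 0.5180
Terminal stock prices: S_uu = 165.9, S_ud = 125, S_dd = 94.2
Terminal payoffs (S − K): max(55.86, 0) = 55.86, max(15, 0) = 15, max(-15.8, 0) = 0
Node u (S = 144): V_u = e^(−0.015)·[0.5180·55.8621 + 0.4820·15.0000] = 35.6264
Node d (S = 108.5): V_d = e^(−0.015)·[0.5180·15.0000 + 0.4820·0.0000] = 7.6537
Node 0 (S = 125): V_0 = e^(−0.015)·[0.5180·35.6264 + 0.4820·7.6537] = 21.8128

21.81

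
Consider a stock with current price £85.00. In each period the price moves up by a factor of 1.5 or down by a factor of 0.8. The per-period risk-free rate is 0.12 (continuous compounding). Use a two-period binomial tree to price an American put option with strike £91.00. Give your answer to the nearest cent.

Risk-neutral probability p = (e^0.12 − 0.8)/(1.5 − 0.8) = 0.3275/0.7000 = 0.4679
Terminal stock prices: S_uu = 191.2, S_ud = 102, S_dd = 54.4
Terminal payoffs (K − S): max(-100.2, 0) = 0, max(-11, 0) = 0, max(36.6, 0) = 36.6
Node u (S = 127.5): continuation = e^(−0.12)·[0.4679·0.0000 + 0.5321·0.0000] = 0.0000; exercise value = 0.0000 ≤ continuation, so V_u = 0.0000
Node d (S = 68): continuation = e^(−0.12)·[0.4679·0.0000 + 0.5321·36.6000] = 17.2742; exercise value = 23.0000 > continuation, so V_d = 23.0000 (exercise)
Node 0 (S = 85): continuation = e^(−0.12)·[0.4679·0.0000 + 0.5321·23.0000] = 10.8554; exercise value = 6.0000 ≤ continuation, so V_0 = 10.8554

£10.86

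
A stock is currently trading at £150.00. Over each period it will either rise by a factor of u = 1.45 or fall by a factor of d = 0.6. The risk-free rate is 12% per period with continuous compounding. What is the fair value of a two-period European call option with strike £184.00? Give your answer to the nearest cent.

Risk-neutral probability p = (e^0.12 − 0.6)/(1.45 − 0.6) = 0.5275/0.8500 = 0.6206
Terminal stock prices: S_uu = 315.4, S_ud = 130.5, S_dd = 54
Terminal payoffs (S − K): max(131.4, 0) = 131.4, max(-53.5, 0) = 0, max(-130, 0) = 0
Node u (S = 217.5): V_u = e^(−0.12)·[0.6206·131.3750 + 0.3794·0.0000] = 72.3100
Node d (S = 90): V_d = e^(−0.12)·[0.6206·0.0000 + 0.3794·0.0000] = 0.0000
Node 0 (S = 150): V_0 = e^(−0.12)·[0.6206·72.3100 + 0.3794·0.0000] = 39.8001

£39.80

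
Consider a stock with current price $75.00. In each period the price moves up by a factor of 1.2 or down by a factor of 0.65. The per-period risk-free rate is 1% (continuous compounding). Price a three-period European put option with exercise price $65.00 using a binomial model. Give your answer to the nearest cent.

$7.91

Risk-neutral probability p = (e^0.01 − 0.65)/(1.2 − 0.65) = 0.3601/0.5500 = 0.6546
Terminal stock prices: S_uuu = 129.6, S_uud = 70.2, S_udd = 38.03, S_ddd = 20.6
Terminal payoffs (K − S): max(-64.6, 0) = 0, max(-5.2, 0) = 0, max(26.97, 0) = 26.97, max(44.4, 0) = 44.4
Node uu (S = 108): V_uu = e^(−0.01)·[0.6546·0.0000 + 0.3454·0.0000] = 0.0000
Node ud (S = 58.5): V_ud = e^(−0.01)·[0.6546·0.0000 + 0.3454·26.9750] = 9.2235
Node dd (S = 31.69): V_dd = e^(−0.01)·[0.6546·26.9750 + 0.3454·44.4031] = 32.6657
Node u (S = 90): V_u = e^(−0.01)·[0.6546·0.0000 + 0.3454·9.2235] = 3.1538
Node d (S = 48.75): V_d = e^(−0.01)·[0.6546·9.2235 + 0.3454·32.6657] = 17.1472
Node 0 (S = 75): V_0 = e^(−0.01)·[0.6546·3.1538 + 0.3454·17.1472] = 7.9071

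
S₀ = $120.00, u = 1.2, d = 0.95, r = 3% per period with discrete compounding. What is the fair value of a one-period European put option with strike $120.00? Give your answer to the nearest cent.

Risk-neutral probability p = (1 + 0.03 − 0.95)/(1.2 − 0.95) = 0.0800/0.2500 = 0.3200
Terminal stock prices: S_u = 144, S_d = 114
Terminal payoffs (K − S): max(-24, 0) = 0, max(6, 0) = 6
Node 0 (S = 120): V_0 = 1/1.03·[0.3200·0.0000 + 0.6800·6.0000] = 3.9612

$3.96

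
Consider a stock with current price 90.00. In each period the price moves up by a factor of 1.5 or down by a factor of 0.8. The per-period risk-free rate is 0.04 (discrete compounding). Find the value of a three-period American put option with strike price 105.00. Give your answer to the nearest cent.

Risk-neutral probability p = (1 + 0.04 − 0.8)/(1.5 − 0.8) = 0.2400/0.7000 = 0.3429
Terminal stock prices: S_uuu = 303.8, S_uud = 162, S_udd = 86.4, S_ddd = 46.08
Terminal payoffs (K − S): max(-198.8, 0) = 0, max(-57, 0) = 0, max(18.6, 0) = 18.6, max(58.92, 0) = 58.92
Node uu (S = 202.5): continuation = 1/1.04·[0.3429·0.0000 + 0.6571·0.0000] = 0.0000; exercise value = 0.0000 ≤ continuation, so V_uu = 0.0000
Node ud (S = 108): continuation = 1/1.04·[0.3429·0.0000 + 0.6571·18.6000] = 11.7527; exercise value = 0.0000 ≤ continuation, so V_ud = 11.7527
Node dd (S = 57.6): continuation = 1/1.04·[0.3429·18.6000 + 0.6571·58.9200] = 43.3615; exercise value = 47.4000 > continuation, so V_dd = 47.4000 (exercise)
Node u (S = 135): continuation = 1/1.04·[0.3429·0.0000 + 0.6571·11.7527] = 7.4262; exercise value = 0.0000 ≤ continuation, so V_u = 7.4262
Node d (S = 72): continuation = 1/1.04·[0.3429·11.7527 + 0.6571·47.4000] = 33.8251; exercise value = 33.0000 ≤ continuation, so V_d = 33.8251
Node 0 (S = 90): continuation = 1/1.04·[0.3429·7.4262 + 0.6571·33.8251] = 23.8212; exercise value = 15.0000 ≤ continuation, so V_0 = 23.8212

23.82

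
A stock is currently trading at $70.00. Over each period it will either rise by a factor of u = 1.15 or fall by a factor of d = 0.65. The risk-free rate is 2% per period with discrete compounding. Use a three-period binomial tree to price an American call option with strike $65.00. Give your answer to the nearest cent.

$15.83

Risk-neutral probability p = (1 + 0.02 − 0.65)/(1.15 − 0.65) = 0.3700/0.5000 = 0.7400
Terminal stock prices: S_uuu = 106.5, S_uud = 60.17, S_udd = 34.01, S_ddd = 19.22
Terminal payoffs (S − K): max(41.46, 0) = 41.46, max(-4.826, 0) = 0, max(-30.99, 0) = 0, max(-45.78, 0) = 0
Node uu (S = 92.57): continuation = 1/1.02·[0.7400·41.4612 + 0.2600·0.0000] = 30.0797; exercise value = 27.5750 ≤ continuation, so V_uu = 30.0797
Node ud (S = 52.33): continuation = 1/1.02·[0.7400·0.0000 + 0.2600·0.0000] = 0.0000; exercise value = 0.0000 ≤ continuation, so V_ud = 0.0000
Node dd (S = 29.58): continuation = 1/1.02·[0.7400·0.0000 + 0.2600·0.0000] = 0.0000; exercise value = 0.0000 ≤ continuation, so V_dd = 0.0000
Node u (S = 80.5): continuation = 1/1.02·[0.7400·30.0797 + 0.2600·0.0000] = 21.8225; exercise value = 15.5000 ≤ continuation, so V_u = 21.8225
Node d (S = 45.5): continuation = 1/1.02·[0.7400·0.0000 + 0.2600·0.0000] = 0.0000; exercise value = 0.0000 ≤ continuation, so V_d = 0.0000
Node 0 (S = 70): continuation = 1/1.02·[0.7400·21.8225 + 0.2600·0.0000] = 15.8320; exercise value = 5.0000 ≤ continuation, so V_0 = 15.8320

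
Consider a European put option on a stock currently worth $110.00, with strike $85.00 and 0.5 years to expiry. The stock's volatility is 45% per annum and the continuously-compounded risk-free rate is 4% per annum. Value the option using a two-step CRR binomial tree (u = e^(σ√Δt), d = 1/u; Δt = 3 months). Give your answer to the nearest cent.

CRR parameters: u = e^(σ√Δt) = e^(0.45·√0.25) = 1.2523, d = 1/u = 0.7985
Per-period rate: rΔt = 0.04·0.25 = 0.01, so R = e^0.01 = 1.0101
Risk-neutral probability p = (e^0.01 − 0.7985)/(1.2523 − 0.7985) = 0.2115/0.4538 = 0.4661
Terminal stock prices: S_uu = 172.5, S_ud = 110, S_dd = 70.14
Terminal payoffs (K − S): max(-87.51, 0) = 0, max(-25, 0) = 0, max(14.86, 0) = 14.86
Node u (S = 137.8): V_u = e^(−0.01)·[0.4661·0.0000 + 0.5339·0.0000] = 0.0000
Node d (S = 87.84): V_d = e^(−0.01)·[0.4661·0.0000 + 0.5339·14.8609] = 7.8548
Node 0 (S = 110): V_0 = e^(−0.01)·[0.4661·0.0000 + 0.5339·7.8548] = 4.1517

$4.15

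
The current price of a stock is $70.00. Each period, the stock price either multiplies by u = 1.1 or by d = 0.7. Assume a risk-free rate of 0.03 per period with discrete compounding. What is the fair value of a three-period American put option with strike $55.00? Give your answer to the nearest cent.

Risk-neutral probability p = (1 + 0.03 − 0.7)/(1.1 − 0.7) = 0.3300/0.4000 = 0.8250
Terminal stock prices: S_uuu = 93.17, S_uud = 59.29, S_udd = 37.73, S_ddd = 24.01
Terminal payoffs (K − S): max(-38.17, 0) = 0, max(-4.29, 0) = 0, max(17.27, 0) = 17.27, max(30.99, 0) = 30.99
Node uu (S = 84.7): continuation = 1/1.03·[0.8250·0.0000 + 0.1750·0.0000] = 0.0000; exercise value = 0.0000 ≤ continuation, so V_uu = 0.0000
Node ud (S = 53.9): continuation = 1/1.03·[0.8250·0.0000 + 0.1750·17.2700] = 2.9342; exercise value = 1.1000 ≤ continuation, so V_ud = 2.9342
Node dd (S = 34.3): continuation = 1/1.03·[0.8250·17.2700 + 0.1750·30.9900] = 19.0981; exercise value = 20.7000 > continuation, so V_dd = 20.7000 (exercise)
Node u (S = 77): continuation = 1/1.03·[0.8250·0.0000 + 0.1750·2.9342] = 0.4985; exercise value = 0.0000 ≤ continuation, so V_u = 0.4985
Node d (S = 49): continuation = 1/1.03·[0.8250·2.9342 + 0.1750·20.7000] = 5.8672; exercise value = 6.0000 > continuation, so V_d = 6.0000 (exercise)
Node 0 (S = 70): continuation = 1/1.03·[0.8250·0.4985 + 0.1750·6.0000] = 1.4187; exercise value = 0.0000 ≤ continuation, so V_0 = 1.4187

$1.42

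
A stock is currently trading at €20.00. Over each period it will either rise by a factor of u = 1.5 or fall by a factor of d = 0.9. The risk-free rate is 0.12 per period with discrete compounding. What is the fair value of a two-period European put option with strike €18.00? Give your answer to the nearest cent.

Risk-neutral probability p = (1 + 0.12 − 0.9)/(1.5 − 0.9) = 0.2200/0.6000 = 0.3667
Terminal stock prices: S_uu = 45, S_ud = 27, S_dd = 16.2
Terminal payoffs (K − S): max(-27, 0) = 0, max(-9, 0) = 0, max(1.8, 0) = 1.8
Node u (S = 30): V_u = 1/1.12·[0.3667·0.0000 + 0.6333·0.0000] = 0.0000
Node d (S = 18): V_d = 1/1.12·[0.3667·0.0000 + 0.6333·1.8000] = 1.0179
Node 0 (S = 20): V_0 = 1/1.12·[0.3667·0.0000 + 0.6333·1.0179] = 0.5756

€0.58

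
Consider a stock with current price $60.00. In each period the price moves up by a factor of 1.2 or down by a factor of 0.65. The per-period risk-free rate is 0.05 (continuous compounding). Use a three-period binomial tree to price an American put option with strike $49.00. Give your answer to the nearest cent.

$3.43

Risk-neutral probability p = (e^0.05 − 0.65)/(1.2 − 0.65) = 0.4013/0.5500 = 0.7296
Terminal stock prices: S_uuu = 103.7, S_uud = 56.16, S_udd = 30.42, S_ddd = 16.48
Terminal payoffs (K − S): max(-54.68, 0) = 0, max(-7.16, 0) = 0, max(18.58, 0) = 18.58, max(32.52, 0) = 32.52
Node uu (S = 86.4): continuation = e^(−0.05)·[0.7296·0.0000 + 0.2704·0.0000] = 0.0000; exercise value = 0.0000 ≤ continuation, so V_uu = 0.0000
Node ud (S = 46.8): continuation = e^(−0.05)·[0.7296·0.0000 + 0.2704·18.5800] = 4.7793; exercise value = 2.2000 ≤ continuation, so V_ud = 4.7793
Node dd (S = 25.35): continuation = e^(−0.05)·[0.7296·18.5800 + 0.2704·32.5225] = 21.2602; exercise value = 23.6500 > continuation, so V_dd = 23.6500 (exercise)
Node u (S = 72): continuation = e^(−0.05)·[0.7296·0.0000 + 0.2704·4.7793] = 1.2294; exercise value = 0.0000 ≤ continuation, so V_u = 1.2294
Node d (S = 39): continuation = e^(−0.05)·[0.7296·4.7793 + 0.2704·23.6500] = 9.4003; exercise value = 10.0000 > continuation, so V_d = 10.0000 (exercise)
Node 0 (S = 60): continuation = e^(−0.05)·[0.7296·1.2294 + 0.2704·10.0000] = 3.4255; exercise value = 0.0000 ≤ continuation, so V_0 = 3.4255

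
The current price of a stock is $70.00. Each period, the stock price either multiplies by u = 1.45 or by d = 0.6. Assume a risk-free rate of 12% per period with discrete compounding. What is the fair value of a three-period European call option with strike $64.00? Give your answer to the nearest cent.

Risk-neutral probability p = (1 + 0.12 − 0.6)/(1.45 − 0.6) = 0.5200/0.8500 = 0.6118
Terminal stock prices: S_uuu = 213.4, S_uud = 88.31, S_udd = 36.54, S_ddd = 15.12
Terminal payoffs (S − K): max(149.4, 0) = 149.4, max(24.31, 0) = 24.31, max(-27.46, 0) = 0, max(-48.88, 0) = 0
Node uu (S = 147.2): V_uu = 1/1.12·[0.6118·149.4038 + 0.3882·24.3050] = 90.0321
Node ud (S = 60.9): V_ud = 1/1.12·[0.6118·24.3050 + 0.3882·0.0000] = 13.2758
Node dd (S = 25.2): V_dd = 1/1.12·[0.6118·0.0000 + 0.3882·0.0000] = 0.0000
Node u (S = 101.5): V_u = 1/1.12·[0.6118·90.0321 + 0.3882·13.2758] = 53.7791
Node d (S = 42): V_d = 1/1.12·[0.6118·13.2758 + 0.3882·0.0000] = 7.2515
Node 0 (S = 70): V_0 = 1/1.12·[0.6118·53.7791 + 0.3882·7.2515] = 31.8888

$31.89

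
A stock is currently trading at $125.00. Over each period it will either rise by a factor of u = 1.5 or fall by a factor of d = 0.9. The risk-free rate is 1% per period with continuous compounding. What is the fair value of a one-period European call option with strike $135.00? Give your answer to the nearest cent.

$9.53

Risk-neutral probability p = (e^0.01 − 0.9)/(1.5 − 0.9) = 0.1101/0.6000 = 0.1834
Terminal stock prices: S_u = 187.5, S_d = 112.5
Terminal payoffs (S − K): max(52.5, 0) = 52.5, max(-22.5, 0) = 0
Node 0 (S = 125): V_0 = e^(−0.01)·[0.1834·52.5000 + 0.8166·0.0000] = 9.5336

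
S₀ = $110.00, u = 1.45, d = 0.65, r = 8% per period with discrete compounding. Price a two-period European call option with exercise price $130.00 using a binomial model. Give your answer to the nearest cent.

Risk-neutral probability p = (1 + 0.08 − 0.65)/(1.45 − 0.65) = 0.4300/0.8000 = 0.5375
Terminal stock prices: S_uu = 231.3, S_ud = 103.7, S_dd = 46.48
Terminal payoffs (S − K): max(101.3, 0) = 101.3, max(-26.33, 0) = 0, max(-83.53, 0) = 0
Node u (S = 159.5): V_u = 1/1.08·[0.5375·101.2750 + 0.4625·0.0000] = 50.4031
Node d (S = 71.5): V_d = 1/1.08·[0.5375·0.0000 + 0.4625·0.0000] = 0.0000
Node 0 (S = 110): V_0 = 1/1.08·[0.5375·50.4031 + 0.4625·0.0000] = 25.0849

$25.08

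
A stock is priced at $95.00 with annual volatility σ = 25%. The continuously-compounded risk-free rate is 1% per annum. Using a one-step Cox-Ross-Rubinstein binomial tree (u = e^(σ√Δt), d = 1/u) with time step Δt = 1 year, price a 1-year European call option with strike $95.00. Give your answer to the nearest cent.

$12.23

CRR parameters: u = e^(σ√Δt) = e^(0.25·√1) = 1.2840, d = 1/u = 0.7788
Per-period rate: rΔt = 0.01·1 = 0.01, so R = e^0.01 = 1.0101
Risk-neutral probability p = (e^0.01 − 0.7788)/(1.2840 − 0.7788) = 0.2312/0.5052 = 0.4577
Terminal stock prices: S_u = 122, S_d = 73.99
Terminal payoffs (S − K): max(26.98, 0) = 26.98, max(-21.01, 0) = 0
Node 0 (S = 95): V_0 = e^(−0.01)·[0.4577·26.9824 + 0.5423·0.0000] = 12.2274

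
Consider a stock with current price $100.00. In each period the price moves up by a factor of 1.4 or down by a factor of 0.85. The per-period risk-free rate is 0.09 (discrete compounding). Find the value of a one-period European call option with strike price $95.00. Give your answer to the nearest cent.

$18.02

Risk-neutral probability p = (1 + 0.09 − 0.85)/(1.4 − 0.85) = 0.2400/0.5500 = 0.4364
Terminal stock prices: S_u = 140, S_d = 85
Terminal payoffs (S − K): max(45, 0) = 45, max(-10, 0) = 0
Node 0 (S = 100): V_0 = 1/1.09·[0.4364·45.0000 + 0.5636·0.0000] = 18.0150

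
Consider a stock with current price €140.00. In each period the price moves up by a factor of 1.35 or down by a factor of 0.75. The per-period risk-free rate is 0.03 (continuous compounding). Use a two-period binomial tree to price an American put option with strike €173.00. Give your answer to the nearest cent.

€42.47

Risk-neutral probability p = (e^0.03 − 0.75)/(1.35 − 0.75) = 0.2805/0.6000 = 0.4674
Terminal stock prices: S_uu = 255.2, S_ud = 141.8, S_dd = 78.75
Terminal payoffs (K − S): max(-82.15, 0) = 0, max(31.25, 0) = 31.25, max(94.25, 0) = 94.25
Node u (S = 189): continuation = e^(−0.03)·[0.4674·0.0000 + 0.5326·31.2500] = 16.1511; exercise value = 0.0000 ≤ continuation, so V_u = 16.1511
Node d (S = 105): continuation = e^(−0.03)·[0.4674·31.2500 + 0.5326·94.2500] = 62.8871; exercise value = 68.0000 > continuation, so V_d = 68.0000 (exercise)
Node 0 (S = 140): continuation = e^(−0.03)·[0.4674·16.1511 + 0.5326·68.0000] = 42.4711; exercise value = 33.0000 ≤ continuation, so V_0 = 42.4711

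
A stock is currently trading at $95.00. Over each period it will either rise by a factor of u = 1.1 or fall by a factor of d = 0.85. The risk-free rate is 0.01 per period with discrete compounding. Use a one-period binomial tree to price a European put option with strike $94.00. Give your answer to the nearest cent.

Risk-neutral probability p = (1 + 0.01 − 0.85)/(1.1 − 0.85) = 0.1600/0.2500 = 0.6400
Terminal stock prices: S_u = 104.5, S_d = 80.75
Terminal payoffs (K − S): max(-10.5, 0) = 0, max(13.25, 0) = 13.25
Node 0 (S = 95): V_0 = 1/1.01·[0.6400·0.0000 + 0.3600·13.2500] = 4.7228

$4.72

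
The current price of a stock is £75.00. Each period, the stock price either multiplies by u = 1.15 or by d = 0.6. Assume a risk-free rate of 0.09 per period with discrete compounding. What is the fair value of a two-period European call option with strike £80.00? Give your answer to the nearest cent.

£12.82

Risk-neutral probability p = (1 + 0.09 − 0.6)/(1.15 − 0.6) = 0.4900/0.5500 = 0.8909
Terminal stock prices: S_uu = 99.19, S_ud = 51.75, S_dd = 27
Terminal payoffs (S − K): max(19.19, 0) = 19.19, max(-28.25, 0) = 0, max(-53, 0) = 0
Node u (S = 86.25): V_u = 1/1.09·[0.8909·19.1875 + 0.1091·0.0000] = 15.6829
Node d (S = 45): V_d = 1/1.09·[0.8909·0.0000 + 0.1091·0.0000] = 0.0000
Node 0 (S = 75): V_0 = 1/1.09·[0.8909·15.6829 + 0.1091·0.0000] = 12.8184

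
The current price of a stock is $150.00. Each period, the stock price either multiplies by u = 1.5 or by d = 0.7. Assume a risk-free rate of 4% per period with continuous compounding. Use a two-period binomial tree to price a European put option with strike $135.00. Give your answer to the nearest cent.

$18.70

Risk-neutral probability p = (e^0.04 − 0.7)/(1.5 − 0.7) = 0.3408/0.8000 = 0.4260
Terminal stock prices: S_uu = 337.5, S_ud = 157.5, S_dd = 73.5
Terminal payoffs (K − S): max(-202.5, 0) = 0, max(-22.5, 0) = 0, max(61.5, 0) = 61.5
Node u (S = 225): V_u = e^(−0.04)·[0.4260·0.0000 + 0.5740·0.0000] = 0.0000
Node d (S = 105): V_d = e^(−0.04)·[0.4260·0.0000 + 0.5740·61.5000] = 33.9160
Node 0 (S = 150): V_0 = e^(−0.04)·[0.4260·0.0000 + 0.5740·33.9160] = 18.7040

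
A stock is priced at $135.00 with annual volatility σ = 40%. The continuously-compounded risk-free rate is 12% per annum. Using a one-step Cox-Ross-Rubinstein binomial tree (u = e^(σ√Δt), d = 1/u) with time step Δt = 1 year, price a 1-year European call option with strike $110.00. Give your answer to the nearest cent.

CRR parameters: u = e^(σ√Δt) = e^(0.4·√1) = 1.4918, d = 1/u = 0.6703
Per-period rate: rΔt = 0.12·1 = 0.12, so R = e^0.12 = 1.1275
Risk-neutral probability p = (e^0.12 − 0.6703)/(1.4918 − 0.6703) = 0.4572/0.8215 = 0.5565
Terminal stock prices: S_u = 201.4, S_d = 90.49
Terminal payoffs (S − K): max(91.4, 0) = 91.4, max(-19.51, 0) = 0
Node 0 (S = 135): V_0 = e^(−0.12)·[0.5565·91.3963 + 0.4435·0.0000] = 45.1115

$45.11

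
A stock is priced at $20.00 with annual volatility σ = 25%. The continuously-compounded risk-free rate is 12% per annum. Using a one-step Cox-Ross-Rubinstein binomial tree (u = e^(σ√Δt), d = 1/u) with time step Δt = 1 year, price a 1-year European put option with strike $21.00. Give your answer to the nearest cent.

CRR parameters: u = e^(σ√Δt) = e^(0.25·√1) = 1.2840, d = 1/u = 0.7788
Per-period rate: rΔt = 0.12·1 = 0.12, so R = e^0.12 = 1.1275
Risk-neutral probability p = (e^0.12 − 0.7788)/(1.2840 − 0.7788) = 0.3487/0.5052 = 0.6902
Terminal stock prices: S_u = 25.68, S_d = 15.58
Terminal payoffs (K − S): max(-4.681, 0) = 0, max(5.424, 0) = 5.424
Node 0 (S = 20): V_0 = e^(−0.12)·[0.6902·0.0000 + 0.3098·5.4240] = 1.4904

$1.49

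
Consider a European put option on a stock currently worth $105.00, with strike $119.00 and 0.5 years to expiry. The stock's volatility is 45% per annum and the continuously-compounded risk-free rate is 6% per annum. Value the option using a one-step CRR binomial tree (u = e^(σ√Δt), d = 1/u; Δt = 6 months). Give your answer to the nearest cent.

$21.99

CRR parameters: u = e^(σ√Δt) = e^(0.45·√0.5) = 1.3746, d = 1/u = 0.7275
Per-period rate: rΔt = 0.06·0.5 = 0.03, so R = e^0.03 = 1.0305
Risk-neutral probability p = (e^0.03 − 0.7275)/(1.3746 − 0.7275) = 0.3030/0.6472 = 0.4682
Terminal stock prices: S_u = 144.3, S_d = 76.38
Terminal payoffs (K − S): max(-25.34, 0) = 0, max(42.62, 0) = 42.62
Node 0 (S = 105): V_0 = e^(−0.03)·[0.4682·0.0000 + 0.5318·42.6168] = 21.9950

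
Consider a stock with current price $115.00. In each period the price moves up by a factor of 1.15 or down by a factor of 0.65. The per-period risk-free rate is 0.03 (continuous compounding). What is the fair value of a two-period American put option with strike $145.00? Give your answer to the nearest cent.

Risk-neutral probability p = (e^0.03 − 0.65)/(1.15 − 0.65) = 0.3805/0.5000 = 0.7609
Terminal stock prices: S_uu = 152.1, S_ud = 85.96, S_dd = 48.59
Terminal payoffs (K − S): max(-7.087, 0) = 0, max(59.04, 0) = 59.04, max(96.41, 0) = 96.41
Node u (S = 132.2): continuation = e^(−0.03)·[0.7609·0.0000 + 0.2391·59.0375] = 13.6982; exercise value = 12.7500 ≤ continuation, so V_u = 13.6982
Node d (S = 74.75): continuation = e^(−0.03)·[0.7609·59.0375 + 0.2391·96.4125] = 65.9646; exercise value = 70.2500 > continuation, so V_d = 70.2500 (exercise)
Node 0 (S = 115): continuation = e^(−0.03)·[0.7609·13.6982 + 0.2391·70.2500] = 26.4147; exercise value = 30.0000 > continuation, so V_0 = 30.0000 (exercise)

$30.00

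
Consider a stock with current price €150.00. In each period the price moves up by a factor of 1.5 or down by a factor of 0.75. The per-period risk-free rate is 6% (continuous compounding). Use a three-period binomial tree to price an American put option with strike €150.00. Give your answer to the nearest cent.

Risk-neutral probability p = (e^0.06 − 0.75)/(1.5 − 0.75) = 0.3118/0.7500 = 0.4158
Terminal stock prices: S_uuu = 506.2, S_uud = 253.1, S_udd = 126.6, S_ddd = 63.28
Terminal payoffs (K − S): max(-356.2, 0) = 0, max(-103.1, 0) = 0, max(23.44, 0) = 23.44, max(86.72, 0) = 86.72
Node uu (S = 337.5): continuation = e^(−0.06)·[0.4158·0.0000 + 0.5842·0.0000] = 0.0000; exercise value = 0.0000 ≤ continuation, so V_uu = 0.0000
Node ud (S = 168.8): continuation = e^(−0.06)·[0.4158·0.0000 + 0.5842·23.4375] = 12.8952; exercise value = 0.0000 ≤ continuation, so V_ud = 12.8952
Node dd (S = 84.38): continuation = e^(−0.06)·[0.4158·23.4375 + 0.5842·86.7188] = 56.8897; exercise value = 65.6250 > continuation, so V_dd = 65.6250 (exercise)
Node u (S = 225): continuation = e^(−0.06)·[0.4158·0.0000 + 0.5842·12.8952] = 7.0949; exercise value = 0.0000 ≤ continuation, so V_u = 7.0949
Node d (S = 112.5): continuation = e^(−0.06)·[0.4158·12.8952 + 0.5842·65.6250] = 41.1560; exercise value = 37.5000 ≤ continuation, so V_d = 41.1560
Node 0 (S = 150): continuation = e^(−0.06)·[0.4158·7.0949 + 0.5842·41.1560] = 25.4220; exercise value = 0.0000 ≤ continuation, so V_0 = 25.4220

€25.42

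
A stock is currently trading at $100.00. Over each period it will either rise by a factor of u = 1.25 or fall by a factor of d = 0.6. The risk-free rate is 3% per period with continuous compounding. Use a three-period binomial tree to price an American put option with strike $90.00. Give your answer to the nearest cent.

Risk-neutral probability p = (e^0.03 − 0.6)/(1.25 − 0.6) = 0.4305/0.6500 = 0.6622
Terminal stock prices: S_uuu = 195.3, S_uud = 93.75, S_udd = 45, S_ddd = 21.6
Terminal payoffs (K − S): max(-105.3, 0) = 0, max(-3.75, 0) = 0, max(45, 0) = 45, max(68.4, 0) = 68.4
Node uu (S = 156.2): continuation = e^(−0.03)·[0.6622·0.0000 + 0.3378·0.0000] = 0.0000; exercise value = 0.0000 ≤ continuation, so V_uu = 0.0000
Node ud (S = 75): continuation = e^(−0.03)·[0.6622·0.0000 + 0.3378·45.0000] = 14.7501; exercise value = 15.0000 > continuation, so V_ud = 15.0000 (exercise)
Node dd (S = 36): continuation = e^(−0.03)·[0.6622·45.0000 + 0.3378·68.4000] = 51.3401; exercise value = 54.0000 > continuation, so V_dd = 54.0000 (exercise)
Node u (S = 125): continuation = e^(−0.03)·[0.6622·0.0000 + 0.3378·15.0000] = 4.9167; exercise value = 0.0000 ≤ continuation, so V_u = 4.9167
Node d (S = 60): continuation = e^(−0.03)·[0.6622·15.0000 + 0.3378·54.0000] = 27.3401; exercise value = 30.0000 > continuation, so V_d = 30.0000 (exercise)
Node 0 (S = 100): continuation = e^(−0.03)·[0.6622·4.9167 + 0.3378·30.0000] = 12.9932; exercise value = 0.0000 ≤ continuation, so V_0 = 12.9932

$12.99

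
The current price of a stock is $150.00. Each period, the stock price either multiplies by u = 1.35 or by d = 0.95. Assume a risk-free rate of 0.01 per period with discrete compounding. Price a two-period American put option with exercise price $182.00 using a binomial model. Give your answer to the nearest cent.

Risk-neutral probability p = (1 + 0.01 − 0.95)/(1.35 − 0.95) = 0.0600/0.4000 = 0.1500
Terminal stock prices: S_uu = 273.4, S_ud = 192.4, S_dd = 135.4
Terminal payoffs (K − S): max(-91.38, 0) = 0, max(-10.38, 0) = 0, max(46.62, 0) = 46.62
Node u (S = 202.5): continuation = 1/1.01·[0.1500·0.0000 + 0.8500·0.0000] = 0.0000; exercise value = 0.0000 ≤ continuation, so V_u = 0.0000
Node d (S = 142.5): continuation = 1/1.01·[0.1500·0.0000 + 0.8500·46.6250] = 39.2389; exercise value = 39.5000 > continuation, so V_d = 39.5000 (exercise)
Node 0 (S = 150): continuation = 1/1.01·[0.1500·0.0000 + 0.8500·39.5000] = 33.2426; exercise value = 32.0000 ≤ continuation, so V_0 = 33.2426

$33.24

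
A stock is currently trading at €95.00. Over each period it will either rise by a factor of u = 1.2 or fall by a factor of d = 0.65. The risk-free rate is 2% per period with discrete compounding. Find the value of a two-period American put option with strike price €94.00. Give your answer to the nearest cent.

Risk-neutral probability p = (1 + 0.02 − 0.65)/(1.2 − 0.65) = 0.3700/0.5500 = 0.6727
Terminal stock prices: S_uu = 136.8, S_ud = 74.1, S_dd = 40.14
Terminal payoffs (K − S): max(-42.8, 0) = 0, max(19.9, 0) = 19.9, max(53.86, 0) = 53.86
Node u (S = 114): continuation = 1/1.02·[0.6727·0.0000 + 0.3273·19.9000] = 6.3850; exercise value = 0.0000 ≤ continuation, so V_u = 6.3850
Node d (S = 61.75): continuation = 1/1.02·[0.6727·19.9000 + 0.3273·53.8625] = 30.4069; exercise value = 32.2500 > continuation, so V_d = 32.2500 (exercise)
Node 0 (S = 95): continuation = 1/1.02·[0.6727·6.3850 + 0.3273·32.2500] = 14.5588; exercise value = 0.0000 ≤ continuation, so V_0 = 14.5588

€14.56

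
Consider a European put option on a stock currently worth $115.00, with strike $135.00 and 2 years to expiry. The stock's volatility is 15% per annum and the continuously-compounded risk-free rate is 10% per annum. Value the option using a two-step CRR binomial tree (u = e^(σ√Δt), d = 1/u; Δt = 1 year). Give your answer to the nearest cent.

CRR parameters: u = e^(σ√Δt) = e^(0.15·√1) = 1.1618, d = 1/u = 0.8607
Per-period rate: rΔt = 0.1·1 = 0.1, so R = e^0.1 = 1.1052
Risk-neutral probability p = (e^0.1 − 0.8607)/(1.1618 − 0.8607) = 0.2445/0.3011 = 0.8118
Terminal stock prices: S_uu = 155.2, S_ud = 115, S_dd = 85.19
Terminal payoffs (K − S): max(-20.23, 0) = 0, max(20, 0) = 20, max(49.81, 0) = 49.81
Node u (S = 133.6): V_u = e^(−0.1)·[0.8118·0.0000 + 0.1882·20.0000] = 3.4053
Node d (S = 98.98): V_d = e^(−0.1)·[0.8118·20.0000 + 0.1882·49.8059] = 23.1716
Node 0 (S = 115): V_0 = e^(−0.1)·[0.8118·3.4053 + 0.1882·23.1716] = 6.4467

$6.45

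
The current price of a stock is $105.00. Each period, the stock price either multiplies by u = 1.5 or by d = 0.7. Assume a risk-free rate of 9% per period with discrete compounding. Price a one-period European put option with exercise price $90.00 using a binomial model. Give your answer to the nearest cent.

Risk-neutral probability p = (1 + 0.09 − 0.7)/(1.5 − 0.7) = 0.3900/0.8000 = 0.4875
Terminal stock prices: S_u = 157.5, S_d = 73.5
Terminal payoffs (K − S): max(-67.5, 0) = 0, max(16.5, 0) = 16.5
Node 0 (S = 105): V_0 = 1/1.09·[0.4875·0.0000 + 0.5125·16.5000] = 7.7580

$7.76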